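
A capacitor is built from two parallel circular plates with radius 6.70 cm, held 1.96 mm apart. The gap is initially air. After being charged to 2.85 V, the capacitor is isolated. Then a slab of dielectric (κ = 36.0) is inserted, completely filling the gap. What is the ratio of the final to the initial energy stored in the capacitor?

Isolated ⇒ Q is held fixed.
C₂ = 36.0 C₁ and U = Q²/(2C), so U₂/U₁ = C₁/C₂ = 0.0278.

0.0278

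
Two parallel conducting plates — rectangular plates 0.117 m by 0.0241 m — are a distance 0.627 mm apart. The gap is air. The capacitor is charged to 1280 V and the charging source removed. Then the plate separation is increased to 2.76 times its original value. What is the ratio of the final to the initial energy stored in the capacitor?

Isolated ⇒ Q is held fixed.
C₂ = 0.362 C₁ and U = Q²/(2C), so U₂/U₁ = C₁/C₂ = 2.76.

U₂/U₁ ≈ 2.76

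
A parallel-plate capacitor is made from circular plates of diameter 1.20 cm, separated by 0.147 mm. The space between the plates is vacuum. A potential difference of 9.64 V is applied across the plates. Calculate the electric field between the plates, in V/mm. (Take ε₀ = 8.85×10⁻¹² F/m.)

E = V/d = 9.64 / 1.47×10⁻⁴ = 6.56×10⁴ V/m.

E ≈ 65.6 V/mm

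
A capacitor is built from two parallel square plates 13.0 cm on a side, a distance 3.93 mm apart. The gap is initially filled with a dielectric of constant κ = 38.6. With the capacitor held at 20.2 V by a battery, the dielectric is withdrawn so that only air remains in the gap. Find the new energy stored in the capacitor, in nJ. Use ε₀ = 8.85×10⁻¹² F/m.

A = (13.0 cm)² = 1.69×10⁻² m².
Initially C₁ = κε₀A/d = 38.6 × 8.85×10⁻¹² × 1.69×10⁻² / 3.93×10⁻³ = 1.47×10⁻⁹ F.
U₁ = 3.00×10⁻⁷ J.
Battery connected ⇒ V is held fixed. C₂ = 0.0259 C₁ and U = ½CV², so U₂/U₁ = C₂/C₁ = 0.0259.
U₂ = 0.0259 × 3.00×10⁻⁷ = 7.76×10⁻⁹ J.

7.76 nJ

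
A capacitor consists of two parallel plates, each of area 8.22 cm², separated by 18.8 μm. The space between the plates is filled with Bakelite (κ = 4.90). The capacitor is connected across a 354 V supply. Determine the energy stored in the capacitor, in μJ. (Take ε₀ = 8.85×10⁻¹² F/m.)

U ≈ 119 μJ

A = 8.22 cm² = 8.22×10⁻⁴ m².
C = κε₀A/d = 4.90 × 8.85×10⁻¹² × 8.22×10⁻⁴ / 1.88×10⁻⁵ = 1.90×10⁻⁹ F.
U = ½CV² = ½ × 1.90×10⁻⁹ × (354)² = 1.19×10⁻⁴ J.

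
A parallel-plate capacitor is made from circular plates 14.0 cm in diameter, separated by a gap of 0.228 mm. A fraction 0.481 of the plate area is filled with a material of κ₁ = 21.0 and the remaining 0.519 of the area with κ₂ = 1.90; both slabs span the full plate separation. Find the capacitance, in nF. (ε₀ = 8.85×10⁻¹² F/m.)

A = π(14.0/2 cm)² = 1.54×10⁻² m².
Side-by-side slabs ⇒ two capacitors in parallel, each spanning the full gap.
C₁ = κ₁ε₀A₁/d = 21.0 × 8.85×10⁻¹² × 7.40×10⁻³ / 2.28×10⁻⁴ = 6.04×10⁻⁹ F.
C₂ = κ₂ε₀A₂/d = 1.90 × 8.85×10⁻¹² × 7.99×10⁻³ / 2.28×10⁻⁴ = 5.89×10⁻¹⁰ F.
C = C₁ + C₂ = 6.62×10⁻⁹ F.

6.62 nF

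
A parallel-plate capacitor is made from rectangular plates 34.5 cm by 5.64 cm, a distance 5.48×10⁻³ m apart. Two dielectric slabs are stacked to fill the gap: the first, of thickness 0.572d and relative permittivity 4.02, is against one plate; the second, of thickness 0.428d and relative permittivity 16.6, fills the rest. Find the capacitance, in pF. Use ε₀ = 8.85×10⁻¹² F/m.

A = 34.5 × 5.64 cm² = 1.95×10⁻² m².
Stacked slabs ⇒ two capacitors in series, each with the full plate area.
C₁ = κ₁ε₀A/d₁ = 4.02 × 8.85×10⁻¹² × 1.95×10⁻² / 3.13×10⁻³ = 2.21×10⁻¹⁰ F.
C₂ = κ₂ε₀A/d₂ = 16.6 × 8.85×10⁻¹² × 1.95×10⁻² / 2.35×10⁻³ = 1.22×10⁻⁹ F.
C = (1/C₁ + 1/C₂)⁻¹ = 1.87×10⁻¹⁰ F.

C ≈ 187 pF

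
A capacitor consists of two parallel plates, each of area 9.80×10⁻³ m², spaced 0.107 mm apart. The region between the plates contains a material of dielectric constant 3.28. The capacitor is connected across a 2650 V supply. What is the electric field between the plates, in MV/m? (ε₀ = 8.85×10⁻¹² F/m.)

24.8 MV/m

E = V/d = 2650 / 1.07×10⁻⁴ = 2.48×10⁷ V/m.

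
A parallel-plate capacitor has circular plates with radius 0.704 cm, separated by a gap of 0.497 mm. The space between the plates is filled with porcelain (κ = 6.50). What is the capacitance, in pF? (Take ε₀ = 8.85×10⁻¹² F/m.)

A = π(0.704 cm)² = 1.56×10⁻⁴ m².
C = κε₀A/d = 6.50 × 8.85×10⁻¹² × 1.56×10⁻⁴ / 4.97×10⁻⁴ = 1.80×10⁻¹¹ F.

18.0 pF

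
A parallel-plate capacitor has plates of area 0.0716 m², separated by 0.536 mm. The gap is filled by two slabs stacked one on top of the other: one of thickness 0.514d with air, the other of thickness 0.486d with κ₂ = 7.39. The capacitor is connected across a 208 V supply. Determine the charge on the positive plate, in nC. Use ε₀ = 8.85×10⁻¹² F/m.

Q ≈ 424 nC

Stacked slabs ⇒ two capacitors in series, each with the full plate area.
C₁ = κ₁ε₀A/d₁ = 1.00 × 8.85×10⁻¹² × 7.16×10⁻² / 2.76×10⁻⁴ = 2.30×10⁻⁹ F.
C₂ = κ₂ε₀A/d₂ = 7.39 × 8.85×10⁻¹² × 7.16×10⁻² / 2.60×10⁻⁴ = 1.80×10⁻⁸ F.
C = (1/C₁ + 1/C₂)⁻¹ = 2.04×10⁻⁹ F.
Q = CV = 2.04×10⁻⁹ × 208 = 4.24×10⁻⁷ C.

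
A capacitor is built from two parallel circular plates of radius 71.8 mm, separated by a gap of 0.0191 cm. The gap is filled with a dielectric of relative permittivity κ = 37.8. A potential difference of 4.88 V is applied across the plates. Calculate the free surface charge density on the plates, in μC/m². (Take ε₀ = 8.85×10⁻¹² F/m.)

σ ≈ 8.55 μC/m²

A = π(71.8 mm)² = 1.62×10⁻² m².
C = κε₀A/d = 37.8 × 8.85×10⁻¹² × 1.62×10⁻² / 1.91×10⁻⁴ = 2.84×10⁻⁸ F.
σ = Q/A = CV/A = 2.84×10⁻⁸ × 4.88 / 1.62×10⁻² = 8.55×10⁻⁶ C/m².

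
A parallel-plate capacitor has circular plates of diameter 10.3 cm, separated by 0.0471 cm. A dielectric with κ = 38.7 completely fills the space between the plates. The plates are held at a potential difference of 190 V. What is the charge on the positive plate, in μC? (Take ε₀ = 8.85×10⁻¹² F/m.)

Q ≈ 1.15 μC

A = π(10.3/2 cm)² = 8.33×10⁻³ m².
C = κε₀A/d = 38.7 × 8.85×10⁻¹² × 8.33×10⁻³ / 4.71×10⁻⁴ = 6.06×10⁻⁹ F.
Q = CV = 6.06×10⁻⁹ × 190 = 1.15×10⁻⁶ C.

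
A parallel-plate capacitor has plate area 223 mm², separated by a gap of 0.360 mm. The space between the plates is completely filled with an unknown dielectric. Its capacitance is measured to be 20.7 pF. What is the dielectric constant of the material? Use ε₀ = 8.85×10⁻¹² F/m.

κ ≈ 3.78

A = 223 mm² = 2.23×10⁻⁴ m².
κ = Cd/(ε₀A) = 2.07×10⁻¹¹ × 3.60×10⁻⁴ / (8.85×10⁻¹² × 2.23×10⁻⁴) = 3.78.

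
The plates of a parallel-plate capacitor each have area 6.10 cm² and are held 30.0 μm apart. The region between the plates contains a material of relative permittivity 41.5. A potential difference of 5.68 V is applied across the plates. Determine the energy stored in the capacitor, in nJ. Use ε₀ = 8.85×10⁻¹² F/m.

A = 6.10 cm² = 6.10×10⁻⁴ m².
C = κε₀A/d = 41.5 × 8.85×10⁻¹² × 6.10×10⁻⁴ / 3.00×10⁻⁵ = 7.47×10⁻⁹ F.
U = ½CV² = ½ × 7.47×10⁻⁹ × (5.68)² = 1.20×10⁻⁷ J.

U ≈ 120 nJ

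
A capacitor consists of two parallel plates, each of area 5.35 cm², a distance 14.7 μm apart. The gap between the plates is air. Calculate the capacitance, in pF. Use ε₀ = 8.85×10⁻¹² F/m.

A = 5.35 cm² = 5.35×10⁻⁴ m².
C = ε₀A/d = 8.85×10⁻¹² × 5.35×10⁻⁴ / 1.47×10⁻⁵ = 3.22×10⁻¹⁰ F.

C ≈ 322 pF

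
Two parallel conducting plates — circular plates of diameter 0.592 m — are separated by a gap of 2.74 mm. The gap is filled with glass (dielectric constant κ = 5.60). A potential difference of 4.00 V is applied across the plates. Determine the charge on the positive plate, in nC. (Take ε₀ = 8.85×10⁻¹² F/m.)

19.9 nC

A = π(0.592/2 m)² = 0.275 m².
C = κε₀A/d = 5.60 × 8.85×10⁻¹² × 0.275 / 2.74×10⁻³ = 4.98×10⁻⁹ F.
Q = CV = 4.98×10⁻⁹ × 4.00 = 1.99×10⁻⁸ C.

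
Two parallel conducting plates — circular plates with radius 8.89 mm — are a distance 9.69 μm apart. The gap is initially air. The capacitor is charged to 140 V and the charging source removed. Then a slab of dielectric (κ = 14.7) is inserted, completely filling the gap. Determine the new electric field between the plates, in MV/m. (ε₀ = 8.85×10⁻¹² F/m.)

A = π(8.89 mm)² = 2.48×10⁻⁴ m².
Initially C₁ = ε₀A/d = 8.85×10⁻¹² × 2.48×10⁻⁴ / 9.69×10⁻⁶ = 2.27×10⁻¹⁰ F.
E₁ = 1.44×10⁷ V/m.
Isolated ⇒ Q is held fixed. V₂ = Q/C₂ = V₁/14.7; E = V/d, so E₂/E₁ = (V₂/V₁)(d₁/d₂) = 0.0680.
E₂ = 0.0680 × 1.44×10⁷ = 9.83×10⁵ V/m.

0.983 MV/m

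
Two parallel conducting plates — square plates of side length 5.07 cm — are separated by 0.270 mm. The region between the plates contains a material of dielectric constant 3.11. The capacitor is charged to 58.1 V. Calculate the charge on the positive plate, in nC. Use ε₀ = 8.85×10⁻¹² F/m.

A = (5.07 cm)² = 2.57×10⁻³ m².
C = κε₀A/d = 3.11 × 8.85×10⁻¹² × 2.57×10⁻³ / 2.70×10⁻⁴ = 2.62×10⁻¹⁰ F.
Q = CV = 2.62×10⁻¹⁰ × 58.1 = 1.52×10⁻⁸ C.

15.2 nC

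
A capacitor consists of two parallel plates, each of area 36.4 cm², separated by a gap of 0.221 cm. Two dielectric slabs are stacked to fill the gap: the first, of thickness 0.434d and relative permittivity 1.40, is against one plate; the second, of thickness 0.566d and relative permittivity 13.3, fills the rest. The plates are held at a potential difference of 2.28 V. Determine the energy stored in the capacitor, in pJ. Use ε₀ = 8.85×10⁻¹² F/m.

A = 36.4 cm² = 3.64×10⁻³ m².
Stacked slabs ⇒ two capacitors in series, each with the full plate area.
C₁ = κ₁ε₀A/d₁ = 1.40 × 8.85×10⁻¹² × 3.64×10⁻³ / 9.59×10⁻⁴ = 4.70×10⁻¹¹ F.
C₂ = κ₂ε₀A/d₂ = 13.3 × 8.85×10⁻¹² × 3.64×10⁻³ / 1.25×10⁻³ = 3.43×10⁻¹⁰ F.
C = (1/C₁ + 1/C₂)⁻¹ = 4.13×10⁻¹¹ F.
U = ½CV² = ½ × 4.13×10⁻¹¹ × (2.28)² = 1.07×10⁻¹⁰ J.

U ≈ 107 pJ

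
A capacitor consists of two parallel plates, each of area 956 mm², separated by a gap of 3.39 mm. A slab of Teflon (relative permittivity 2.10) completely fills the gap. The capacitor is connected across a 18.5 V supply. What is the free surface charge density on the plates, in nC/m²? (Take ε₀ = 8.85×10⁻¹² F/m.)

A = 956 mm² = 9.56×10⁻⁴ m².
C = κε₀A/d = 2.10 × 8.85×10⁻¹² × 9.56×10⁻⁴ / 3.39×10⁻³ = 5.24×10⁻¹² F.
σ = Q/A = CV/A = 5.24×10⁻¹² × 18.5 / 9.56×10⁻⁴ = 1.01×10⁻⁷ C/m².

σ ≈ 101 nC/m²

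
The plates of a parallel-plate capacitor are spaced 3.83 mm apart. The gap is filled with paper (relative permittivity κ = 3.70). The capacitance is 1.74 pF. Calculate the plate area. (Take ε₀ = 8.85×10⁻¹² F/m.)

2.04 cm²

A = Cd/(κε₀) = 1.74×10⁻¹² × 3.83×10⁻³ / (3.70 × 8.85×10⁻¹²) = 2.04×10⁻⁴ m².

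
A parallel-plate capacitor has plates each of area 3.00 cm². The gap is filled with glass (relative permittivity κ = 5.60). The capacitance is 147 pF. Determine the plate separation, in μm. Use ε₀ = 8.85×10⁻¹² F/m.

101 μm

A = 3.00 cm² = 3.00×10⁻⁴ m².
d = κε₀A/C = 5.60 × 8.85×10⁻¹² × 3.00×10⁻⁴ / 1.47×10⁻¹⁰ = 1.01×10⁻⁴ m.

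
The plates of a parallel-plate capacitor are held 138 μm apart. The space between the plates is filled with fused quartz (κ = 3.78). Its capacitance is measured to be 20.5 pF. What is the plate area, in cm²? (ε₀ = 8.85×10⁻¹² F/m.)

A = Cd/(κε₀) = 2.05×10⁻¹¹ × 1.38×10⁻⁴ / (3.78 × 8.85×10⁻¹²) = 8.46×10⁻⁵ m².

A ≈ 0.846 cm²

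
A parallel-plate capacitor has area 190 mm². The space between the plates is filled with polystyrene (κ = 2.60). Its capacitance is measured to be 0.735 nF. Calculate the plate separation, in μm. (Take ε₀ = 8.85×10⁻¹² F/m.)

A = 190 mm² = 1.90×10⁻⁴ m².
d = κε₀A/C = 2.60 × 8.85×10⁻¹² × 1.90×10⁻⁴ / 7.35×10⁻¹⁰ = 5.95×10⁻⁶ m.

d ≈ 5.95 μm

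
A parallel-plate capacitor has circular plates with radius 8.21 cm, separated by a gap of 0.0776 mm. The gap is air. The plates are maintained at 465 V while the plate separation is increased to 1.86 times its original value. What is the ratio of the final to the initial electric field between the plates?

0.538

Battery connected ⇒ V is held fixed.
E = V/d, so E₂/E₁ = d₁/d₂ = 0.538.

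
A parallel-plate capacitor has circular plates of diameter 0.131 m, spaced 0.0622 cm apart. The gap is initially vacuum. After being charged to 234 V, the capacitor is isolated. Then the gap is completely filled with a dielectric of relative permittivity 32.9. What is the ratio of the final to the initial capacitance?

C₂/C₁ ≈ 32.9

C = κε₀A/d scales with κ, so C₂/C₁ = κ = 32.9.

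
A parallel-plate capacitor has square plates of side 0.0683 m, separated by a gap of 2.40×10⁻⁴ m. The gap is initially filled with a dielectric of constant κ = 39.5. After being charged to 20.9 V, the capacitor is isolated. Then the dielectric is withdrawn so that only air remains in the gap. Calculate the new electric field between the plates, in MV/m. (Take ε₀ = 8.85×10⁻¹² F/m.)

A = (0.0683 m)² = 4.66×10⁻³ m².
Initially C₁ = κε₀A/d = 39.5 × 8.85×10⁻¹² × 4.66×10⁻³ / 2.40×10⁻⁴ = 6.79×10⁻⁹ F.
E₁ = 8.71×10⁴ V/m.
Isolated ⇒ Q is held fixed. V₂ = Q/C₂ = V₁/0.0253; E = V/d, so E₂/E₁ = (V₂/V₁)(d₁/d₂) = 39.5.
E₂ = 39.5 × 8.71×10⁴ = 3.44×10⁶ V/m.

3.44 MV/m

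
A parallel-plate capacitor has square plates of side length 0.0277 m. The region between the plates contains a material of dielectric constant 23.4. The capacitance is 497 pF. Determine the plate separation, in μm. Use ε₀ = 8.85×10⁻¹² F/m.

A = (0.0277 m)² = 7.67×10⁻⁴ m².
d = κε₀A/C = 23.4 × 8.85×10⁻¹² × 7.67×10⁻⁴ / 4.97×10⁻¹⁰ = 3.20×10⁻⁴ m.

d ≈ 320 μm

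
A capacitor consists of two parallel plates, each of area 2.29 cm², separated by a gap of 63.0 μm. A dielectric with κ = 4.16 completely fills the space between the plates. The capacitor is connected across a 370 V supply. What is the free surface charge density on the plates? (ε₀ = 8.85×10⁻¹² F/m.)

A = 2.29 cm² = 2.29×10⁻⁴ m².
C = κε₀A/d = 4.16 × 8.85×10⁻¹² × 2.29×10⁻⁴ / 6.30×10⁻⁵ = 1.34×10⁻¹⁰ F.
σ = Q/A = CV/A = 1.34×10⁻¹⁰ × 370 / 2.29×10⁻⁴ = 2.16×10⁻⁴ C/m².

216 μC/m²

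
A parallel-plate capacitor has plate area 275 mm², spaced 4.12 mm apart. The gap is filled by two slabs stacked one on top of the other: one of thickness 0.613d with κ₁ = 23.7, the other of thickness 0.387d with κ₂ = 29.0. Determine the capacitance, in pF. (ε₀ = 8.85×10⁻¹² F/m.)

A = 275 mm² = 2.75×10⁻⁴ m².
Stacked slabs ⇒ two capacitors in series, each with the full plate area.
C₁ = κ₁ε₀A/d₁ = 23.7 × 8.85×10⁻¹² × 2.75×10⁻⁴ / 2.53×10⁻³ = 2.28×10⁻¹¹ F.
C₂ = κ₂ε₀A/d₂ = 29.0 × 8.85×10⁻¹² × 2.75×10⁻⁴ / 1.59×10⁻³ = 4.43×10⁻¹¹ F.
C = (1/C₁ + 1/C₂)⁻¹ = 1.51×10⁻¹¹ F.

15.1 pF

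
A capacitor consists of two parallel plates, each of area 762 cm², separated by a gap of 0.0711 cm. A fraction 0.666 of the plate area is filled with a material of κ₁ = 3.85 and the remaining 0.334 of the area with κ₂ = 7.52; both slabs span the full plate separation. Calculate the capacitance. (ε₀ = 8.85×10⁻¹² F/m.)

C ≈ 4.81 nF

A = 762 cm² = 7.62×10⁻² m².
Side-by-side slabs ⇒ two capacitors in parallel, each spanning the full gap.
C₁ = κ₁ε₀A₁/d = 3.85 × 8.85×10⁻¹² × 5.07×10⁻² / 7.11×10⁻⁴ = 2.43×10⁻⁹ F.
C₂ = κ₂ε₀A₂/d = 7.52 × 8.85×10⁻¹² × 2.55×10⁻² / 7.11×10⁻⁴ = 2.38×10⁻⁹ F.
C = C₁ + C₂ = 4.81×10⁻⁹ F.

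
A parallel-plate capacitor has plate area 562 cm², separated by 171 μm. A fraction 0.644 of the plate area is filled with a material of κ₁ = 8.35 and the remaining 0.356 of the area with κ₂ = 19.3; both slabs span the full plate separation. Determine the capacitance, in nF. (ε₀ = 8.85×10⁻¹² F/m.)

35.6 nF

A = 562 cm² = 5.62×10⁻² m².
Side-by-side slabs ⇒ two capacitors in parallel, each spanning the full gap.
C₁ = κ₁ε₀A₁/d = 8.35 × 8.85×10⁻¹² × 3.62×10⁻² / 1.71×10⁻⁴ = 1.56×10⁻⁸ F.
C₂ = κ₂ε₀A₂/d = 19.3 × 8.85×10⁻¹² × 2.00×10⁻² / 1.71×10⁻⁴ = 2.00×10⁻⁸ F.
C = C₁ + C₂ = 3.56×10⁻⁸ F.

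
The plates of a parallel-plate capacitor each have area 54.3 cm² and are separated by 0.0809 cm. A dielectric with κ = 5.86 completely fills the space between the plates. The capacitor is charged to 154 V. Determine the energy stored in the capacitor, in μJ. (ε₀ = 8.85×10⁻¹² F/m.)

U ≈ 4.13 μJ

A = 54.3 cm² = 5.43×10⁻³ m².
C = κε₀A/d = 5.86 × 8.85×10⁻¹² × 5.43×10⁻³ / 8.09×10⁻⁴ = 3.48×10⁻¹⁰ F.
U = ½CV² = ½ × 3.48×10⁻¹⁰ × (154)² = 4.13×10⁻⁶ J.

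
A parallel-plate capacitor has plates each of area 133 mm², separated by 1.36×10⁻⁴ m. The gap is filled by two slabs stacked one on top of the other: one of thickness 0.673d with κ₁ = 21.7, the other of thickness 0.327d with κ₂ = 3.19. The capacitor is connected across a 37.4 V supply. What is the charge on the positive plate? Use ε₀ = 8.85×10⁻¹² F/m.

2.42 nC

A = 133 mm² = 1.33×10⁻⁴ m².
Stacked slabs ⇒ two capacitors in series, each with the full plate area.
C₁ = κ₁ε₀A/d₁ = 21.7 × 8.85×10⁻¹² × 1.33×10⁻⁴ / 9.15×10⁻⁵ = 2.79×10⁻¹⁰ F.
C₂ = κ₂ε₀A/d₂ = 3.19 × 8.85×10⁻¹² × 1.33×10⁻⁴ / 4.45×10⁻⁵ = 8.44×10⁻¹¹ F.
C = (1/C₁ + 1/C₂)⁻¹ = 6.48×10⁻¹¹ F.
Q = CV = 6.48×10⁻¹¹ × 37.4 = 2.42×10⁻⁹ C.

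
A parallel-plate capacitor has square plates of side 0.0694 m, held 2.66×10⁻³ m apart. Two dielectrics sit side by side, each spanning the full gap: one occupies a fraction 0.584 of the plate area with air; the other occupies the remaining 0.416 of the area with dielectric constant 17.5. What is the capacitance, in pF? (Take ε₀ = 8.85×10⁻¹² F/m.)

A = (0.0694 m)² = 4.82×10⁻³ m².
Side-by-side slabs ⇒ two capacitors in parallel, each spanning the full gap.
C₁ = κ₁ε₀A₁/d = 1.00 × 8.85×10⁻¹² × 2.81×10⁻³ / 2.66×10⁻³ = 9.36×10⁻¹² F.
C₂ = κ₂ε₀A₂/d = 17.5 × 8.85×10⁻¹² × 2.00×10⁻³ / 2.66×10⁻³ = 1.17×10⁻¹⁰ F.
C = C₁ + C₂ = 1.26×10⁻¹⁰ F.

C ≈ 126 pF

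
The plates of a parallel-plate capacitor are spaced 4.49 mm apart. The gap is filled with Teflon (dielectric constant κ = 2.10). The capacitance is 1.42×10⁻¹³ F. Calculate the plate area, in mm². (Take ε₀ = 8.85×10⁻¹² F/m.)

A ≈ 34.3 mm²

A = Cd/(κε₀) = 1.42×10⁻¹³ × 4.49×10⁻³ / (2.10 × 8.85×10⁻¹²) = 3.43×10⁻⁵ m².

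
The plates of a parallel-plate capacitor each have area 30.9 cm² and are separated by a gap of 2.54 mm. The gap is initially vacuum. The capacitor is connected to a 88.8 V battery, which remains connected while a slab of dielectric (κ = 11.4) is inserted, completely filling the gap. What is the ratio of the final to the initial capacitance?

C = κε₀A/d scales with κ, so C₂/C₁ = κ = 11.4.

C₂/C₁ ≈ 11.4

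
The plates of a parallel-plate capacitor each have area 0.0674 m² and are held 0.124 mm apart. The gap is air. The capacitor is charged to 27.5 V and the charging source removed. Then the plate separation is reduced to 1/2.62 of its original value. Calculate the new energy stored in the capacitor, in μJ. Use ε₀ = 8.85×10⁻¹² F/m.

Initially C₁ = ε₀A/d = 8.85×10⁻¹² × 6.74×10⁻² / 1.24×10⁻⁴ = 4.81×10⁻⁹ F.
U₁ = 1.82×10⁻⁶ J.
Isolated ⇒ Q is held fixed. C₂ = 2.62 C₁ and U = Q²/(2C), so U₂/U₁ = C₁/C₂ = 0.382.
U₂ = 0.382 × 1.82×10⁻⁶ = 6.94×10⁻⁷ J.

0.694 μJ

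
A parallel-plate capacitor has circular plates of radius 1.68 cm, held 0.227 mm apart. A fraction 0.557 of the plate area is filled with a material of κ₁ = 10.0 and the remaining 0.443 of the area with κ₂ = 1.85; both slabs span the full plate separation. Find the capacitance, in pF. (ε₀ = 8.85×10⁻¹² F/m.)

A = π(1.68 cm)² = 8.87×10⁻⁴ m².
Side-by-side slabs ⇒ two capacitors in parallel, each spanning the full gap.
C₁ = κ₁ε₀A₁/d = 10.0 × 8.85×10⁻¹² × 4.94×10⁻⁴ / 2.27×10⁻⁴ = 1.93×10⁻¹⁰ F.
C₂ = κ₂ε₀A₂/d = 1.85 × 8.85×10⁻¹² × 3.93×10⁻⁴ / 2.27×10⁻⁴ = 2.83×10⁻¹¹ F.
C = C₁ + C₂ = 2.21×10⁻¹⁰ F.

C ≈ 221 pF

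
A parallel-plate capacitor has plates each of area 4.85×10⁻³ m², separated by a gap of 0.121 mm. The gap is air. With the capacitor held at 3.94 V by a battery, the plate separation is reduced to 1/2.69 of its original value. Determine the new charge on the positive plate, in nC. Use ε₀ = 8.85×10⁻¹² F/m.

Q ≈ 3.76 nC

Initially C₁ = ε₀A/d = 8.85×10⁻¹² × 4.85×10⁻³ / 1.21×10⁻⁴ = 3.55×10⁻¹⁰ F.
Q₁ = 1.40×10⁻⁹ C.
Battery connected ⇒ V is held fixed. C₂ = 2.69 C₁ and Q = CV, so Q₂/Q₁ = C₂/C₁ = 2.69.
Q₂ = 2.69 × 1.40×10⁻⁹ = 3.76×10⁻⁹ C.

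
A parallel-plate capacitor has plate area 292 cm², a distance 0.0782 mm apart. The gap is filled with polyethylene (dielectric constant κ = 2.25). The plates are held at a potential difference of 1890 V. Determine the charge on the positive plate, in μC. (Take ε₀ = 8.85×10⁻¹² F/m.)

14.1 μC

A = 292 cm² = 2.92×10⁻² m².
C = κε₀A/d = 2.25 × 8.85×10⁻¹² × 2.92×10⁻² / 7.82×10⁻⁵ = 7.44×10⁻⁹ F.
Q = CV = 7.44×10⁻⁹ × 1890 = 1.41×10⁻⁵ C.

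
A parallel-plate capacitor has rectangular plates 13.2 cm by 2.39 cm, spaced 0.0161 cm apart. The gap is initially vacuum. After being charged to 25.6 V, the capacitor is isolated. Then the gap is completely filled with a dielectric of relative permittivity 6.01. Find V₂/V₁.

Isolated ⇒ Q is held fixed.
C₂ = 6.01 C₁ and V = Q/C, so V₂/V₁ = C₁/C₂ = 0.166.

V₂/V₁ ≈ 0.166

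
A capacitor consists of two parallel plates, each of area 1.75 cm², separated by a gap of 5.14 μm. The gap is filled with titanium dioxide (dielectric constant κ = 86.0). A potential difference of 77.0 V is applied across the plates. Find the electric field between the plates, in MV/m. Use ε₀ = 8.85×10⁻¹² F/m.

15.0 MV/m

E = V/d = 77.0 / 5.14×10⁻⁶ = 1.50×10⁷ V/m.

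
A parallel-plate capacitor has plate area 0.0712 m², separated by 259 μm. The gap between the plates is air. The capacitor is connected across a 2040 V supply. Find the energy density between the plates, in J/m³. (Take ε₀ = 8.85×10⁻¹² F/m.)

u ≈ 275 J/m³

E = V/d = 2040 / 2.59×10⁻⁴ = 7.88×10⁶ V/m.
u = ½ε₀E² = ½ × 8.85×10⁻¹² × (7.88×10⁶)² = 2.75×10² J/m³.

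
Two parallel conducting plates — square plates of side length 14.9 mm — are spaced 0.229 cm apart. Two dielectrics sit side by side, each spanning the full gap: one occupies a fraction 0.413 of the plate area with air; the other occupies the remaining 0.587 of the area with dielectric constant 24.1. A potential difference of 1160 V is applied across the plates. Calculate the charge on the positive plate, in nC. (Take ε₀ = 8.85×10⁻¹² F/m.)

A = (14.9 mm)² = 2.22×10⁻⁴ m².
Side-by-side slabs ⇒ two capacitors in parallel, each spanning the full gap.
C₁ = κ₁ε₀A₁/d = 1.00 × 8.85×10⁻¹² × 9.17×10⁻⁵ / 2.29×10⁻³ = 3.54×10⁻¹³ F.
C₂ = κ₂ε₀A₂/d = 24.1 × 8.85×10⁻¹² × 1.30×10⁻⁴ / 2.29×10⁻³ = 1.21×10⁻¹¹ F.
C = C₁ + C₂ = 1.25×10⁻¹¹ F.
Q = CV = 1.25×10⁻¹¹ × 1160 = 1.45×10⁻⁸ C.

14.5 nC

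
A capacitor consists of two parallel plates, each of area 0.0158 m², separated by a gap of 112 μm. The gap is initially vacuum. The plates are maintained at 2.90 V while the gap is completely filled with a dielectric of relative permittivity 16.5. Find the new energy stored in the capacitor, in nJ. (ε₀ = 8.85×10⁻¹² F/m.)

Initially C₁ = ε₀A/d = 8.85×10⁻¹² × 1.58×10⁻² / 1.12×10⁻⁴ = 1.25×10⁻⁹ F.
U₁ = 5.25×10⁻⁹ J.
Battery connected ⇒ V is held fixed. C₂ = 16.5 C₁ and U = ½CV², so U₂/U₁ = C₂/C₁ = 16.5.
U₂ = 16.5 × 5.25×10⁻⁹ = 8.66×10⁻⁸ J.

86.6 nJ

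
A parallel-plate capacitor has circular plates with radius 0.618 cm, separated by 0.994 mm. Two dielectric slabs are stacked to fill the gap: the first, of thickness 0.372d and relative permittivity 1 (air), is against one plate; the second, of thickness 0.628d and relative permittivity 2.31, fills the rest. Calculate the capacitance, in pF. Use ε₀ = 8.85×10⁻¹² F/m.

1.66 pF

A = π(0.618 cm)² = 1.20×10⁻⁴ m².
Stacked slabs ⇒ two capacitors in series, each with the full plate area.
C₁ = κ₁ε₀A/d₁ = 1.00 × 8.85×10⁻¹² × 1.20×10⁻⁴ / 3.70×10⁻⁴ = 2.87×10⁻¹² F.
C₂ = κ₂ε₀A/d₂ = 2.31 × 8.85×10⁻¹² × 1.20×10⁻⁴ / 6.24×10⁻⁴ = 3.93×10⁻¹² F.
C = (1/C₁ + 1/C₂)⁻¹ = 1.66×10⁻¹² F.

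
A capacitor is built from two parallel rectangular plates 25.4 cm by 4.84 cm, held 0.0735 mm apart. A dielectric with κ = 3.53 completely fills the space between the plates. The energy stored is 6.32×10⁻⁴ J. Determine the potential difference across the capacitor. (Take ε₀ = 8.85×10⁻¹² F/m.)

A = 25.4 × 4.84 cm² = 1.23×10⁻² m².
C = κε₀A/d = 3.53 × 8.85×10⁻¹² × 1.23×10⁻² / 7.35×10⁻⁵ = 5.23×10⁻⁹ F.
V = √(2U/C) = √(2 × 6.32×10⁻⁴ / 5.23×10⁻⁹) = 4.92×10² V.

V ≈ 492 V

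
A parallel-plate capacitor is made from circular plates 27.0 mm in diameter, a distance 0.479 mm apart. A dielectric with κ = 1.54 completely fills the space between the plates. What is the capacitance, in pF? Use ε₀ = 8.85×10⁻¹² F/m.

A = π(27.0/2 mm)² = 5.73×10⁻⁴ m².
C = κε₀A/d = 1.54 × 8.85×10⁻¹² × 5.73×10⁻⁴ / 4.79×10⁻⁴ = 1.63×10⁻¹¹ F.

C ≈ 16.3 pF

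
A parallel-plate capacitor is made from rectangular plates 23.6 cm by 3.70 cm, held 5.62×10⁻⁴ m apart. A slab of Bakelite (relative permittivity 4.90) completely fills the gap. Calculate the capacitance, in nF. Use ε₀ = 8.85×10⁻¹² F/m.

0.674 nF

A = 23.6 × 3.70 cm² = 8.73×10⁻³ m².
C = κε₀A/d = 4.90 × 8.85×10⁻¹² × 8.73×10⁻³ / 5.62×10⁻⁴ = 6.74×10⁻¹⁰ F.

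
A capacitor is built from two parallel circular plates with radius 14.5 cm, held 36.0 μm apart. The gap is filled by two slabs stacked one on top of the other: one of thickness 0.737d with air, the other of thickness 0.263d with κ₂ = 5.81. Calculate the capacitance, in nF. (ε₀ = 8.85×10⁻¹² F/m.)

20.8 nF

A = π(14.5 cm)² = 6.61×10⁻² m².
Stacked slabs ⇒ two capacitors in series, each with the full plate area.
C₁ = κ₁ε₀A/d₁ = 1.00 × 8.85×10⁻¹² × 6.61×10⁻² / 2.65×10⁻⁵ = 2.20×10⁻⁸ F.
C₂ = κ₂ε₀A/d₂ = 5.81 × 8.85×10⁻¹² × 6.61×10⁻² / 9.47×10⁻⁶ = 3.59×10⁻⁷ F.
C = (1/C₁ + 1/C₂)⁻¹ = 2.08×10⁻⁸ F.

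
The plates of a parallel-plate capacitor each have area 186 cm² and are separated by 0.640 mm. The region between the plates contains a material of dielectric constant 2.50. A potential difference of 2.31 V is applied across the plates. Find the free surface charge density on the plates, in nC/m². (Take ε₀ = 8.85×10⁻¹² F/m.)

A = 186 cm² = 1.86×10⁻² m².
C = κε₀A/d = 2.50 × 8.85×10⁻¹² × 1.86×10⁻² / 6.40×10⁻⁴ = 6.43×10⁻¹⁰ F.
σ = Q/A = CV/A = 6.43×10⁻¹⁰ × 2.31 / 1.86×10⁻² = 7.99×10⁻⁸ C/m².

σ ≈ 79.9 nC/m²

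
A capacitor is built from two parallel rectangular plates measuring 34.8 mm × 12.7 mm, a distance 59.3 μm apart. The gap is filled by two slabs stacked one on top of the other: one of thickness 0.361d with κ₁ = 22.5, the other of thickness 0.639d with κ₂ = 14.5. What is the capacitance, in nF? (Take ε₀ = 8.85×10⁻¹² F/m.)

1.10 nF

A = 34.8 × 12.7 mm² = 4.42×10⁻⁴ m².
Stacked slabs ⇒ two capacitors in series, each with the full plate area.
C₁ = κ₁ε₀A/d₁ = 22.5 × 8.85×10⁻¹² × 4.42×10⁻⁴ / 2.14×10⁻⁵ = 4.11×10⁻⁹ F.
C₂ = κ₂ε₀A/d₂ = 14.5 × 8.85×10⁻¹² × 4.42×10⁻⁴ / 3.79×10⁻⁵ = 1.50×10⁻⁹ F.
C = (1/C₁ + 1/C₂)⁻¹ = 1.10×10⁻⁹ F.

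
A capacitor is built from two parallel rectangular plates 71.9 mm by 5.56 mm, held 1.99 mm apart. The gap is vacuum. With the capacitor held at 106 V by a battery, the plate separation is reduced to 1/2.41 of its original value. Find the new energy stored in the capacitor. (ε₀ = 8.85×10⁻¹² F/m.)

U ≈ 24.1 nJ

A = 71.9 × 5.56 mm² = 4.00×10⁻⁴ m².
Initially C₁ = ε₀A/d = 8.85×10⁻¹² × 4.00×10⁻⁴ / 1.99×10⁻³ = 1.78×10⁻¹² F.
U₁ = 9.99×10⁻⁹ J.
Battery connected ⇒ V is held fixed. C₂ = 2.41 C₁ and U = ½CV², so U₂/U₁ = C₂/C₁ = 2.41.
U₂ = 2.41 × 9.99×10⁻⁹ = 2.41×10⁻⁸ J.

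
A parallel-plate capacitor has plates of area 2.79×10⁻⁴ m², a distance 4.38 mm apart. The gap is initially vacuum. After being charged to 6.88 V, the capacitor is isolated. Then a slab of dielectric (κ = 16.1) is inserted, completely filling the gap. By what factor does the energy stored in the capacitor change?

Isolated ⇒ Q is held fixed.
C₂ = 16.1 C₁ and U = Q²/(2C), so U₂/U₁ = C₁/C₂ = 0.0621.

0.0621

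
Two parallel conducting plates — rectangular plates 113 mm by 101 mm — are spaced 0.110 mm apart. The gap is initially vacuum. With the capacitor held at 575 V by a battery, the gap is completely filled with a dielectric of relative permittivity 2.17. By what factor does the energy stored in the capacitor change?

U₂/U₁ ≈ 2.17

Battery connected ⇒ V is held fixed.
C₂ = 2.17 C₁ and U = ½CV², so U₂/U₁ = C₂/C₁ = 2.17.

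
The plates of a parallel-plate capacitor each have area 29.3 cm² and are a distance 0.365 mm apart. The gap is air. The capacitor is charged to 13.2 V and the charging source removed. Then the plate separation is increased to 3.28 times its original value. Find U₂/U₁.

U₂/U₁ ≈ 3.28

Isolated ⇒ Q is held fixed.
C₂ = 0.305 C₁ and U = Q²/(2C), so U₂/U₁ = C₁/C₂ = 3.28.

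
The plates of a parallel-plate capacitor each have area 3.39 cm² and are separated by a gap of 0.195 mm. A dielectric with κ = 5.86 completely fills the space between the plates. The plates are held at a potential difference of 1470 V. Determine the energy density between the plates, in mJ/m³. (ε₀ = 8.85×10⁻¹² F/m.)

E = V/d = 1470 / 1.95×10⁻⁴ = 7.54×10⁶ V/m.
u = ½κε₀E² = ½ × 5.86 × 8.85×10⁻¹² × (7.54×10⁶)² = 1.47×10³ J/m³.

1.47×10⁶ mJ/m³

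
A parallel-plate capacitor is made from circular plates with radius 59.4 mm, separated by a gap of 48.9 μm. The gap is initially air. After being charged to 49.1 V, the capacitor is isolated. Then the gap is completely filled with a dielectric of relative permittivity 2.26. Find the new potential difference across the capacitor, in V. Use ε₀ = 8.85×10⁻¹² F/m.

A = π(59.4 mm)² = 1.11×10⁻² m².
Initially C₁ = ε₀A/d = 8.85×10⁻¹² × 1.11×10⁻² / 4.89×10⁻⁵ = 2.01×10⁻⁹ F.
V₁ = 49.1 V.
Isolated ⇒ Q is held fixed. C₂ = 2.26 C₁ and V = Q/C, so V₂/V₁ = C₁/C₂ = 0.442.
V₂ = 0.442 × 49.1 = 21.7 V.

21.7 V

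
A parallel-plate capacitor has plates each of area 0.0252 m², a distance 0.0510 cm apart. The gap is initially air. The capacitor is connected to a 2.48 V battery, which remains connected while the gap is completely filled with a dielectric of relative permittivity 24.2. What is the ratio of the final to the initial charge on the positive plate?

Q₂/Q₁ ≈ 24.2

Battery connected ⇒ V is held fixed.
C₂ = 24.2 C₁ and Q = CV, so Q₂/Q₁ = C₂/C₁ = 24.2.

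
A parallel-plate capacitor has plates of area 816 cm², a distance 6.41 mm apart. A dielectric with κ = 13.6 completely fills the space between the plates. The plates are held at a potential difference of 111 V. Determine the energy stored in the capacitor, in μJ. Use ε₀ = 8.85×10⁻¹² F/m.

A = 816 cm² = 8.16×10⁻² m².
C = κε₀A/d = 13.6 × 8.85×10⁻¹² × 8.16×10⁻² / 6.41×10⁻³ = 1.53×10⁻⁹ F.
U = ½CV² = ½ × 1.53×10⁻⁹ × (111)² = 9.44×10⁻⁶ J.

9.44 μJ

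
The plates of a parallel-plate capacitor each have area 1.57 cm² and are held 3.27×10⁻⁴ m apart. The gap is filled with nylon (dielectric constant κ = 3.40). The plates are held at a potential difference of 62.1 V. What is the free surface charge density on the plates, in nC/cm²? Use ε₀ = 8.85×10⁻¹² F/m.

A = 1.57 cm² = 1.57×10⁻⁴ m².
C = κε₀A/d = 3.40 × 8.85×10⁻¹² × 1.57×10⁻⁴ / 3.27×10⁻⁴ = 1.44×10⁻¹¹ F.
σ = Q/A = CV/A = 1.44×10⁻¹¹ × 62.1 / 1.57×10⁻⁴ = 5.71×10⁻⁶ C/m².

σ ≈ 0.571 nC/cm²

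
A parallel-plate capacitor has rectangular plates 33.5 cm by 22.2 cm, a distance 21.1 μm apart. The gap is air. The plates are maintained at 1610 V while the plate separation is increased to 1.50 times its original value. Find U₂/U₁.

U₂/U₁ ≈ 0.667

Battery connected ⇒ V is held fixed.
C₂ = 0.667 C₁ and U = ½CV², so U₂/U₁ = C₂/C₁ = 0.667.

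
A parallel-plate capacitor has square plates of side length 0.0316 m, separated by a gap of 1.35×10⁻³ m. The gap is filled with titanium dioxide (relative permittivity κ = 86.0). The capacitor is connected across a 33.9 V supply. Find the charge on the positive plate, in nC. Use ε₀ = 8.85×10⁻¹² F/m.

A = (0.0316 m)² = 9.99×10⁻⁴ m².
C = κε₀A/d = 86.0 × 8.85×10⁻¹² × 9.99×10⁻⁴ / 1.35×10⁻³ = 5.63×10⁻¹⁰ F.
Q = CV = 5.63×10⁻¹⁰ × 33.9 = 1.91×10⁻⁸ C.

Q ≈ 19.1 nC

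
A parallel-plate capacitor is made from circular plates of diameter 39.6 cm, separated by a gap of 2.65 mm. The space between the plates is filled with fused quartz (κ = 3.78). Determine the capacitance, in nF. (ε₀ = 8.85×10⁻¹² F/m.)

A = π(39.6/2 cm)² = 0.123 m².
C = κε₀A/d = 3.78 × 8.85×10⁻¹² × 0.123 / 2.65×10⁻³ = 1.55×10⁻⁹ F.

C ≈ 1.55 nF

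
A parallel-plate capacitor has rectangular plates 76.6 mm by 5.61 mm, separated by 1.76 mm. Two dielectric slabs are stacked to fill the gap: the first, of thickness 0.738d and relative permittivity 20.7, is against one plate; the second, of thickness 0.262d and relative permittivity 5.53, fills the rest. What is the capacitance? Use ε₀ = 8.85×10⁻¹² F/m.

A = 76.6 × 5.61 mm² = 4.30×10⁻⁴ m².
Stacked slabs ⇒ two capacitors in series, each with the full plate area.
C₁ = κ₁ε₀A/d₁ = 20.7 × 8.85×10⁻¹² × 4.30×10⁻⁴ / 1.30×10⁻³ = 6.06×10⁻¹¹ F.
C₂ = κ₂ε₀A/d₂ = 5.53 × 8.85×10⁻¹² × 4.30×10⁻⁴ / 4.61×10⁻⁴ = 4.56×10⁻¹¹ F.
C = (1/C₁ + 1/C₂)⁻¹ = 2.60×10⁻¹¹ F.

26.0 pF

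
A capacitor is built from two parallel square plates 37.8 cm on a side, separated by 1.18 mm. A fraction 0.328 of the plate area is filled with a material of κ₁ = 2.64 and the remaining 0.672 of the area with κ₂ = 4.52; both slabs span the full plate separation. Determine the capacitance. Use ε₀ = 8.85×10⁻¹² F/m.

C ≈ 4.18 nF

A = (37.8 cm)² = 0.143 m².
Side-by-side slabs ⇒ two capacitors in parallel, each spanning the full gap.
C₁ = κ₁ε₀A₁/d = 2.64 × 8.85×10⁻¹² × 4.69×10⁻² / 1.18×10⁻³ = 9.28×10⁻¹⁰ F.
C₂ = κ₂ε₀A₂/d = 4.52 × 8.85×10⁻¹² × 9.60×10⁻² / 1.18×10⁻³ = 3.26×10⁻⁹ F.
C = C₁ + C₂ = 4.18×10⁻⁹ F.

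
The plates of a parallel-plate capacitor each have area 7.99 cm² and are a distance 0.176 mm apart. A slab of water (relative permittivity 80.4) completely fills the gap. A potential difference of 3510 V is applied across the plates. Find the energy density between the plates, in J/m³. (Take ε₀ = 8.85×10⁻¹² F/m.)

E = V/d = 3510 / 1.76×10⁻⁴ = 1.99×10⁷ V/m.
u = ½κε₀E² = ½ × 80.4 × 8.85×10⁻¹² × (1.99×10⁷)² = 1.42×10⁵ J/m³.

u ≈ 1.42×10⁵ J/m³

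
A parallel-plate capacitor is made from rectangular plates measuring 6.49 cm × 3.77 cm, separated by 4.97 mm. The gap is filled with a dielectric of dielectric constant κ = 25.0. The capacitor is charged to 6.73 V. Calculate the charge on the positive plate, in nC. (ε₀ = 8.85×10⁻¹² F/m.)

A = 6.49 × 3.77 cm² = 2.45×10⁻³ m².
C = κε₀A/d = 25.0 × 8.85×10⁻¹² × 2.45×10⁻³ / 4.97×10⁻³ = 1.09×10⁻¹⁰ F.
Q = CV = 1.09×10⁻¹⁰ × 6.73 = 7.33×10⁻¹⁰ C.

Q ≈ 0.733 nC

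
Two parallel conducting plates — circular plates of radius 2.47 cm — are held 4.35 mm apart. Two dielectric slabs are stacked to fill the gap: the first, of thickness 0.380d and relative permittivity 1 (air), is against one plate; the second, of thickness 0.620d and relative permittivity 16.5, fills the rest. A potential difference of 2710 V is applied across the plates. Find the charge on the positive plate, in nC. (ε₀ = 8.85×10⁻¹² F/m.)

Q ≈ 25.3 nC

A = π(2.47 cm)² = 1.92×10⁻³ m².
Stacked slabs ⇒ two capacitors in series, each with the full plate area.
C₁ = κ₁ε₀A/d₁ = 1.00 × 8.85×10⁻¹² × 1.92×10⁻³ / 1.65×10⁻³ = 1.03×10⁻¹¹ F.
C₂ = κ₂ε₀A/d₂ = 16.5 × 8.85×10⁻¹² × 1.92×10⁻³ / 2.70×10⁻³ = 1.04×10⁻¹⁰ F.
C = (1/C₁ + 1/C₂)⁻¹ = 9.34×10⁻¹² F.
Q = CV = 9.34×10⁻¹² × 2710 = 2.53×10⁻⁸ C.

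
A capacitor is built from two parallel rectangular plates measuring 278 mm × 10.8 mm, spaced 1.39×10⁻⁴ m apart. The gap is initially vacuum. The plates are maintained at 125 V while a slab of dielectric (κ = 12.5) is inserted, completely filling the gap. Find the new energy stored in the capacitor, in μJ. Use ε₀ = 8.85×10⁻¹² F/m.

18.7 μJ

A = 278 × 10.8 mm² = 3.00×10⁻³ m².
Initially C₁ = ε₀A/d = 8.85×10⁻¹² × 3.00×10⁻³ / 1.39×10⁻⁴ = 1.91×10⁻¹⁰ F.
U₁ = 1.49×10⁻⁶ J.
Battery connected ⇒ V is held fixed. C₂ = 12.5 C₁ and U = ½CV², so U₂/U₁ = C₂/C₁ = 12.5.
U₂ = 12.5 × 1.49×10⁻⁶ = 1.87×10⁻⁵ J.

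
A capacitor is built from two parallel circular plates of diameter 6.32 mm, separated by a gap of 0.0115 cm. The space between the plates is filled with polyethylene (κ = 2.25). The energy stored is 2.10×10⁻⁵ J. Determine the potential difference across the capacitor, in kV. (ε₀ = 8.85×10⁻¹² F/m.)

V ≈ 2.78 kV

A = π(6.32/2 mm)² = 3.14×10⁻⁵ m².
C = κε₀A/d = 2.25 × 8.85×10⁻¹² × 3.14×10⁻⁵ / 1.15×10⁻⁴ = 5.43×10⁻¹² F.
V = √(2U/C) = √(2 × 2.10×10⁻⁵ / 5.43×10⁻¹²) = 2.78×10³ V.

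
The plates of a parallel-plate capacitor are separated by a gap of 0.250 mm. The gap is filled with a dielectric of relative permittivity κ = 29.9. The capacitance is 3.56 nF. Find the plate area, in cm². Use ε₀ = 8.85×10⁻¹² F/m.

A = Cd/(κε₀) = 3.56×10⁻⁹ × 2.50×10⁻⁴ / (29.9 × 8.85×10⁻¹²) = 3.36×10⁻³ m².

A ≈ 33.6 cm²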